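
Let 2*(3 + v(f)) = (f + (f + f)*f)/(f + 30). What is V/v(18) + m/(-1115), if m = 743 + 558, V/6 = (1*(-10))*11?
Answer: -3952121/23415 ≈ -168.79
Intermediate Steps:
V = -660 (V = 6*((1*(-10))*11) = 6*(-10*11) = 6*(-110) = -660)
m = 1301
v(f) = -3 + (f + 2*f²)/(2*(30 + f)) (v(f) = -3 + ((f + (f + f)*f)/(f + 30))/2 = -3 + ((f + (2*f)*f)/(30 + f))/2 = -3 + ((f + 2*f²)/(30 + f))/2 = -3 + (f + 2*f²)/(2*(30 + f)))
V/v(18) + m/(-1115) = -660*(30 + 18)/(-90 + 18² - 5/2*18) + 1301/(-1115) = -660*48/(-90 + 324 - 45) + 1301*(-1/1115) = -660/((1/48)*189) - 1301/1115 = -660/63/16 - 1301/1115 = -660*16/63 - 1301/1115 = -3520/21 - 1301/1115 = -3952121/23415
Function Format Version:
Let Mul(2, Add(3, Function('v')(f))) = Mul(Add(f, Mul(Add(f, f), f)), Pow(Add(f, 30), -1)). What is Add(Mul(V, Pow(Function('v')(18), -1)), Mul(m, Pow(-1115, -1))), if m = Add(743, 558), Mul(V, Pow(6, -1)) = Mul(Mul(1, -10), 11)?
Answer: Rational(-3952121, 23415) ≈ -168.79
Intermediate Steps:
V = -660 (V = Mul(6, Mul(Mul(1, -10), 11)) = Mul(6, Mul(-10, 11)) = Mul(6, -110) = -660)
m = 1301
Function('v')(f) = Add(-3, Mul(Rational(1, 2), Pow(Add(30, f), -1), Add(f, Mul(2, Pow(f, 2))))) (Function('v')(f) = Add(-3, Mul(Rational(1, 2), Mul(Add(f, Mul(Add(f, f), f)), Pow(Add(f, 30), -1)))) = Add(-3, Mul(Rational(1, 2), Mul(Add(f, Mul(Mul(2, f), f)), Pow(Add(30, f), -1)))) = Add(-3, Mul(Rational(1, 2), Mul(Add(f, Mul(2, Pow(f, 2))), Pow(Add(30, f), -1)))) = Add(-3, Mul(Rational(1, 2), Mul(Pow(Add(30, f), -1), Add(f, Mul(2, Pow(f, 2)))))) = Add(-3, Mul(Rational(1, 2), Pow(Add(30, f), -1), Add(f, Mul(2, Pow(f, 2))))))
Add(Mul(V, Pow(Function('v')(18), -1)), Mul(m, Pow(-1115, -1))) = Add(Mul(-660, Pow(Mul(Pow(Add(30, 18), -1), Add(-90, Pow(18, 2), Mul(Rational(-5, 2), 18))), -1)), Mul(1301, Pow(-1115, -1))) = Add(Mul(-660, Pow(Mul(Pow(48, -1), Add(-90, 324, -45)), -1)), Mul(1301, Rational(-1, 1115))) = Add(Mul(-660, Pow(Mul(Rational(1, 48), 189), -1)), Rational(-1301, 1115)) = Add(Mul(-660, Pow(Rational(63, 16), -1)), Rational(-1301, 1115)) = Add(Mul(-660, Rational(16, 63)), Rational(-1301, 1115)) = Add(Rational(-3520, 21), Rational(-1301, 1115)) = Rational(-3952121, 23415)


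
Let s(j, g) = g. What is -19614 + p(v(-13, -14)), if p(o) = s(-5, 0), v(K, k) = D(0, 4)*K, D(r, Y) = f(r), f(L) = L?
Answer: -19614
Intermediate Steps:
D(r, Y) = r
v(K, k) = 0 (v(K, k) = 0*K = 0)
p(o) = 0
-19614 + p(v(-13, -14)) = -19614 + 0 = -19614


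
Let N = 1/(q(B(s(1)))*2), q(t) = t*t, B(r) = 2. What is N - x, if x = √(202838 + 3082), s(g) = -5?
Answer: ⅛ - 12*√1430 ≈ -453.66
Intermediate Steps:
q(t) = t²
N = ⅛ (N = 1/(2²*2) = 1/(4*2) = 1/8 = ⅛ ≈ 0.12500)
x = 12*√1430 (x = √205920 = 12*√1430 ≈ 453.78)
N - x = ⅛ - 12*√1430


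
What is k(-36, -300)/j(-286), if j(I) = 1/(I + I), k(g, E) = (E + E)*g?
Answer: -12355200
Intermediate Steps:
k(g, E) = 2*E*g (k(g, E) = (2*E)*g = 2*E*g)
j(I) = 1/(2*I)
k(-36, -300)/j(-286) = (2*(-300)*(-36))/(((1/2)/(-286))) = 21600/(((1/2)*(-1/286))) = 21600/(-1/572) = 21600*(-572) = -12355200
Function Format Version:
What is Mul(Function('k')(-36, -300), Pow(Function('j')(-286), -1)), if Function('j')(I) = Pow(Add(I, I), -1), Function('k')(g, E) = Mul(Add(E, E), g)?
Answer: -12355200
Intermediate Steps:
Function('k')(g, E) = Mul(2, E, g) (Function('k')(g, E) = Mul(Mul(2, E), g) = Mul(2, E, g))
Function('j')(I) = Mul(Rational(1, 2), Pow(I, -1)) (Function('j')(I) = Pow(Mul(2, I), -1) = Mul(Rational(1, 2), Pow(I, -1)))
Mul(Function('k')(-36, -300), Pow(Function('j')(-286), -1)) = Mul(Mul(2, -300, -36), Pow(Mul(Rational(1, 2), Pow(-286, -1)), -1)) = Mul(21600, Pow(Mul(Rational(1, 2), Rational(-1, 286)), -1)) = Mul(21600, Pow(Rational(-1, 572), -1)) = Mul(21600, -572) = -12355200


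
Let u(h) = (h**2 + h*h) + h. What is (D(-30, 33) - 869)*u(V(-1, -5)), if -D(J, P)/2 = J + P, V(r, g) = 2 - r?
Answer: -18375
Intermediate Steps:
u(h) = h + 2*h**2 (u(h) = (h**2 + h**2) + h = 2*h**2 + h = h + 2*h**2)
D(J, P) = -2*J - 2*P (D(J, P) = -2*(J + P) = -2*J - 2*P)
(D(-30, 33) - 869)*u(V(-1, -5)) = ((-2*(-30) - 2*33) - 869)*((2 - 1*(-1))*(1 + 2*(2 - 1*(-1)))) = ((60 - 66) - 869)*((2 + 1)*(1 + 2*(2 + 1))) = (-6 - 869)*(3*(1 + 2*3)) = -2625*(1 + 6) = -2625*7 = -875*21 = -18375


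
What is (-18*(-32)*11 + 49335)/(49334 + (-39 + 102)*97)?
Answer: 55671/55445 ≈ 1.0041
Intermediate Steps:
(-18*(-32)*11 + 49335)/(49334 + (-39 + 102)*97) = (576*11 + 49335)/(49334 + 63*97) = (6336 + 49335)/(49334 + 6111) = 55671/55445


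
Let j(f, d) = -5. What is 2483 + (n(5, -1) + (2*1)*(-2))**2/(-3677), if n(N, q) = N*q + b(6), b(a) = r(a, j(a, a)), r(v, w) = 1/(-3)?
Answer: 82169135/33093 ≈ 2483.0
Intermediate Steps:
r(v, w) = -1/3
b(a) = -1/3
n(N, q) = -1/3 + N*q (n(N, q) = N*q - 1/3 = -1/3 + N*q)
2483 + (n(5, -1) + (2*1)*(-2))**2/(-3677) = 2483 + ((-1/3 + 5*(-1)) + (2*1)*(-2))**2/(-3677) = 2483 + ((-1/3 - 5) + 2*(-2))**2*(-1/3677) = 2483 + (-16/3 - 4)**2*(-1/3677) = 2483 + (-28/3)**2*(-1/3677) = 2483 + (784/9)*(-1/3677) = 2483 - 784/33093 = 82169135/33093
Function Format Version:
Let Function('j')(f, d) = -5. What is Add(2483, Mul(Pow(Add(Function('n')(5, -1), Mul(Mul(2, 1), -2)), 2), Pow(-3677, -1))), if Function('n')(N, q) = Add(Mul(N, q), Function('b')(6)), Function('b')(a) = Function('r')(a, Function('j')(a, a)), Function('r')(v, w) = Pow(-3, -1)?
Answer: Rational(82169135, 33093) ≈ 2483.0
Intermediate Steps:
Function('r')(v, w) = Rational(-1, 3)
Function('b')(a) = Rational(-1, 3)
Function('n')(N, q) = Add(Rational(-1, 3), Mul(N, q)) (Function('n')(N, q) = Add(Mul(N, q), Rational(-1, 3)) = Add(Rational(-1, 3), Mul(N, q)))
Add(2483, Mul(Pow(Add(Function('n')(5, -1), Mul(Mul(2, 1), -2)), 2), Pow(-3677, -1))) = Add(2483, Mul(Pow(Add(Add(Rational(-1, 3), Mul(5, -1)), Mul(Mul(2, 1), -2)), 2), Pow(-3677, -1))) = Add(2483, Mul(Pow(Add(Add(Rational(-1, 3), -5), Mul(2, -2)), 2), Rational(-1, 3677))) = Add(2483, Mul(Pow(Add(Rational(-16, 3), -4), 2), Rational(-1, 3677))) = Add(2483, Mul(Pow(Rational(-28, 3), 2), Rational(-1, 3677))) = Add(2483, Mul(Rational(784, 9), Rational(-1, 3677))) = Add(2483, Rational(-784, 33093)) = Rational(82169135, 33093)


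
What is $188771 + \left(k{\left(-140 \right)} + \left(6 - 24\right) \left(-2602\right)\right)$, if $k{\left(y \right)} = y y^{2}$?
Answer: $-2508393$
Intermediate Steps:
$k{\left(y \right)} = y^{3}$
$188771 + \left(k{\left(-140 \right)} + \left(6 - 24\right) \left(-2602\right)\right) = 188771 + \left(\left(-140\right)^{3} + \left(6 - 24\right) \left(-2602\right)\right) = 188771 - \left(2744000 - \left(6 - 24\right) \left(-2602\right)\right) = 188771 - 2697164 = -2508393$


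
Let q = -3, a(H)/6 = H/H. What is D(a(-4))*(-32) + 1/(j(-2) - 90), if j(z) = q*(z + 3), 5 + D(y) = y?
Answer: -2977/93 ≈ -32.011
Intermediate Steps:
a(H) = 6 (a(H) = 6*(H/H) = 6*1 = 6)
D(y) = -5 + y
j(z) = -9 - 3*z (j(z) = -3*(z + 3) = -3*(3 + z) = -9 - 3*z)
D(a(-4))*(-32) + 1/(j(-2) - 90) = (-5 + 6)*(-32) + 1/((-9 - 3*(-2)) - 90) = 1*(-32) + 1/((-9 + 6) - 90) = -32 + 1/(-3 - 90) = -32 + 1/(-93) = -32 - 1/93 = -2977/93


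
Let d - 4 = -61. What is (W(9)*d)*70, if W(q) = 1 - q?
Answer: 31920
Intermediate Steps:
d = -57 (d = 4 - 61 = -57)
(W(9)*d)*70 = ((1 - 1*9)*(-57))*70 = ((1 - 9)*(-57))*70 = -8*(-57)*70 = 456*70 = 31920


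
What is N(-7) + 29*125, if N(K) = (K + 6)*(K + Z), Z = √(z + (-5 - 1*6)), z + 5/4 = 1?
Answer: 3632 - 3*I*√5/2 ≈ 3632.0 - 3.3541*I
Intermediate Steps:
z = -¼ (z = -5/4 + 1 = -¼ ≈ -0.25000)
Z = 3*I*√5/2 (Z = √(-¼ + (-5 - 1*6)) = √(-¼ + (-5 - 6)) = √(-¼ - 11) = √(-45/4) = 3*I*√5/2 ≈ 3.3541*I)
N(K) = (6 + K)*(K + 3*I*√5/2) (N(K) = (K + 6)*(K + 3*I*√5/2) = (6 + K)*(K + 3*I*√5/2))
N(-7) + 29*125 = ((-7)² + 6*(-7) + 9*I*√5 + (3/2)*I*(-7)*√5) + 29*125 = (49 - 42 + 9*I*√5 - 21*I*√5/2) + 3625 = (7 - 3*I*√5/2) + 3625 = 3632 - 3*I*√5/2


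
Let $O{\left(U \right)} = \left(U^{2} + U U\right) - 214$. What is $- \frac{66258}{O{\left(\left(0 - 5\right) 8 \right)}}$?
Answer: $- \frac{33129}{1493} \approx -22.19$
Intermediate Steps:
$O{\left(U \right)} = -214 + 2 U^{2}$ ($O{\left(U \right)} = \left(U^{2} + U^{2}\right) - 214 = 2 U^{2} - 214 = -214 + 2 U^{2}$)
$- \frac{66258}{O{\left(\left(0 - 5\right) 8 \right)}} = - \frac{66258}{-214 + 2 \left(\left(0 - 5\right) 8\right)^{2}} = - \frac{66258}{-214 + 2 \left(\left(-5\right) 8\right)^{2}} = - \frac{66258}{-214 + 2 \left(-40\right)^{2}} = - \frac{66258}{-214 + 2 \cdot 1600} = - \frac{66258}{-214 + 3200} = - \frac{66258}{2986} = \left(-66258\right) \frac{1}{2986} = - \frac{33129}{1493}$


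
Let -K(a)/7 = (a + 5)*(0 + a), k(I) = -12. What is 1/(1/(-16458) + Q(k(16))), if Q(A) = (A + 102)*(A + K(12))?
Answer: -16458/2132956801 ≈ -7.7161e-6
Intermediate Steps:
K(a) = -7*a*(5 + a) (K(a) = -7*(a + 5)*(0 + a) = -7*(5 + a)*a = -7*a*(5 + a))
Q(A) = (-1428 + A)*(102 + A) (Q(A) = (A + 102)*(A - 7*12*(5 + 12)) = (102 + A)*(A - 7*12*17) = (102 + A)*(A - 1428) = (102 + A)*(-1428 + A) = (-1428 + A)*(102 + A))
1/(1/(-16458) + Q(k(16))) = 1/(1/(-16458) + (-145656 + (-12)**2 - 1326*(-12))) = 1/(-1/16458 + (-145656 + 144 + 15912)) = 1/(-1/16458 - 129600) = 1/(-2132956801/16458) = -16458/2132956801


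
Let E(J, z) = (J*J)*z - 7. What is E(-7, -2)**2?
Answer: 11025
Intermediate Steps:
E(J, z) = -7 + z*J**2 (E(J, z) = J**2*z - 7 = z*J**2 - 7 = -7 + z*J**2)
E(-7, -2)**2 = (-7 - 2*(-7)**2)**2 = (-7 - 2*49)**2 = (-7 - 98)**2 = (-105)**2 = 11025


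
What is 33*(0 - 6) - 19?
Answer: -217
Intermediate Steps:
33*(0 - 6) - 19 = 33*(-6) - 19 = -198 - 19 = -217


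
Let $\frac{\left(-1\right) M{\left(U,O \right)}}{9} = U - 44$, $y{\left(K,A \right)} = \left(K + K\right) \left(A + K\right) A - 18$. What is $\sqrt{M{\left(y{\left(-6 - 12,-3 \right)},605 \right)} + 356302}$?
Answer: $2 \sqrt{94318} \approx 614.22$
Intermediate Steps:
$y{\left(K,A \right)} = -18 + 2 A K \left(A + K\right)$ ($y{\left(K,A \right)} = 2 K \left(A + K\right) A - 18 = 2 A K \left(A + K\right) - 18 = -18 + 2 A K \left(A + K\right)$)
$M{\left(U,O \right)} = 396 - 9 U$ ($M{\left(U,O \right)} = - 9 \left(U - 44\right) = - 9 \left(-44 + U\right) = 396 - 9 U$)
$\sqrt{M{\left(y{\left(-6 - 12,-3 \right)},605 \right)} + 356302} = \sqrt{\left(396 - 9 \left(-18 + 2 \left(-3\right) \left(-6 - 12\right)^{2} + 2 \left(-6 - 12\right) \left(-3\right)^{2}\right)\right) + 356302} = \sqrt{\left(396 - 9 \left(-18 + 2 \left(-3\right) \left(-18\right)^{2} + 2 \left(-18\right) 9\right)\right) + 356302} = \sqrt{\left(396 - 9 \left(-18 + 2 \left(-3\right) 324 - 324\right)\right) + 356302} = \sqrt{\left(396 - 9 \left(-18 - 1944 - 324\right)\right) + 356302} = \sqrt{\left(396 - -20574\right) + 356302} = \sqrt{\left(396 + 20574\right) + 356302} = \sqrt{20970 + 356302} = \sqrt{377272} = 2 \sqrt{94318}$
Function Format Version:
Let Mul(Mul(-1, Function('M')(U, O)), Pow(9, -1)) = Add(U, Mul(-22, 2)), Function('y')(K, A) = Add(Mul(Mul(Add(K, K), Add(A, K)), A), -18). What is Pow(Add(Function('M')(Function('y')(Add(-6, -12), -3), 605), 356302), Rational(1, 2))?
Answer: Mul(2, Pow(94318, Rational(1, 2))) ≈ 614.22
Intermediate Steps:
Function('y')(K, A) = Add(-18, Mul(2, A, K, Add(A, K))) (Function('y')(K, A) = Add(Mul(Mul(Mul(2, K), Add(A, K)), A), -18) = Add(Mul(Mul(2, K, Add(A, K)), A), -18) = Add(Mul(2, A, K, Add(A, K)), -18) = Add(-18, Mul(2, A, K, Add(A, K))))
Function('M')(U, O) = Add(396, Mul(-9, U)) (Function('M')(U, O) = Mul(-9, Add(U, Mul(-22, 2))) = Mul(-9, Add(U, -44)) = Mul(-9, Add(-44, U)) = Add(396, Mul(-9, U)))
Pow(Add(Function('M')(Function('y')(Add(-6, -12), -3), 605), 356302), Rational(1, 2)) = Pow(Add(Add(396, Mul(-9, Add(-18, Mul(2, -3, Pow(Add(-6, -12), 2)), Mul(2, Add(-6, -12), Pow(-3, 2))))), 356302), Rational(1, 2)) = Pow(Add(Add(396, Mul(-9, Add(-18, Mul(2, -3, Pow(-18, 2)), Mul(2, -18, 9)))), 356302), Rational(1, 2)) = Pow(Add(Add(396, Mul(-9, Add(-18, Mul(2, -3, 324), -324))), 356302), Rational(1, 2)) = Pow(Add(Add(396, Mul(-9, Add(-18, -1944, -324))), 356302), Rational(1, 2)) = Pow(Add(Add(396, Mul(-9, -2286)), 356302), Rational(1, 2)) = Pow(Add(Add(396, 20574), 356302), Rational(1, 2)) = Pow(Add(20970, 356302), Rational(1, 2)) = Pow(377272, Rational(1, 2)) = Mul(2, Pow(94318, Rational(1, 2)))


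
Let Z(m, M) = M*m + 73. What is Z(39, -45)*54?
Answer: -90828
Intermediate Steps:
Z(m, M) = 73 + M*m
Z(39, -45)*54 = (73 - 45*39)*54 = (73 - 1755)*54 = -1682*54 = -90828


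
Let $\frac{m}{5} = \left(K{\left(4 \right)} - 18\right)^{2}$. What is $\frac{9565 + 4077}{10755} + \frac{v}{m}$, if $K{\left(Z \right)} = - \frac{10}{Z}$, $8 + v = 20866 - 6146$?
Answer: $\frac{29902850}{3615831} \approx 8.27$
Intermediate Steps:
$v = 14712$ ($v = -8 + \left(20866 - 6146\right) = -8 + 14720 = 14712$)
$m = \frac{8405}{4}$ ($m = 5 \left(- \frac{10}{4} - 18\right)^{2} = 5 \left(\left(-10\right) \frac{1}{4} - 18\right)^{2} = 5 \left(- \frac{5}{2} - 18\right)^{2} = 5 \left(- \frac{41}{2}\right)^{2} = 5 \cdot \frac{1681}{4} = \frac{8405}{4} \approx 2101.3$)
$\frac{9565 + 4077}{10755} + \frac{v}{m} = \frac{9565 + 4077}{10755} + \frac{14712}{\frac{8405}{4}} = 13642 \cdot \frac{1}{10755} + 14712 \cdot \frac{4}{8405} = \frac{13642}{10755} + \frac{58848}{8405} = \frac{29902850}{3615831}$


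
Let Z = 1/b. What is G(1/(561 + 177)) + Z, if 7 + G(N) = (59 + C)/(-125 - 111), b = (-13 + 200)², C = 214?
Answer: -67315089/8252684 ≈ -8.1568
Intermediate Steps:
b = 34969 (b = 187² = 34969)
Z = 1/34969 ≈ 2.8597e-5
G(N) = -1925/236 (G(N) = -7 + (59 + 214)/(-125 - 111) = -7 + 273/(-236) = -7 + 273*(-1/236) = -7 - 273/236 = -1925/236)
G(1/(561 + 177)) + Z = -1925/236 + 1/34969 = -67315089/8252684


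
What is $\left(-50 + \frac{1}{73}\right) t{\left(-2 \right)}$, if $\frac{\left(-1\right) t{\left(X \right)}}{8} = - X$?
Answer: $\frac{58384}{73} \approx 799.78$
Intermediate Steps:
$t{\left(X \right)} = 8 X$ ($t{\left(X \right)} = - 8 \left(- X\right) = 8 X$)
$\left(-50 + \frac{1}{73}\right) t{\left(-2 \right)} = \left(-50 + \frac{1}{73}\right) 8 \left(-2\right) = \left(-50 + \frac{1}{73}\right) \left(-16\right) = \left(- \frac{3649}{73}\right) \left(-16\right) = \frac{58384}{73}$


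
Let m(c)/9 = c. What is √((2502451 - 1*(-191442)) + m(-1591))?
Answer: √2679574 ≈ 1636.9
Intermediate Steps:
m(c) = 9*c
√((2502451 - 1*(-191442)) + m(-1591)) = √((2502451 - 1*(-191442)) + 9*(-1591)) = √((2502451 + 191442) - 14319) = √(2693893 - 14319) = √2679574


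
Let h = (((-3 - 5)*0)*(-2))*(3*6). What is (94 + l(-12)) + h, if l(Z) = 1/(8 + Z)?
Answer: 375/4 ≈ 93.750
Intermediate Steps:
h = 0 (h = (-8*0*(-2))*18 = (0*(-2))*18 = 0*18 = 0)
(94 + l(-12)) + h = (94 + 1/(8 - 12)) + 0 = (94 + 1/(-4)) + 0 = (94 - ¼) + 0 = 375/4 + 0 = 375/4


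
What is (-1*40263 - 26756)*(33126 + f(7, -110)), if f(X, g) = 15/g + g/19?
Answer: -927823836629/418 ≈ -2.2197e+9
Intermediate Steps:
f(X, g) = 15/g + g/19 (f(X, g) = 15/g + g*(1/19) = 15/g + g/19)
(-1*40263 - 26756)*(33126 + f(7, -110)) = (-1*40263 - 26756)*(33126 + (15/(-110) + (1/19)*(-110))) = (-40263 - 26756)*(33126 + (15*(-1/110) - 110/19)) = -67019*(33126 + (-3/22 - 110/19)) = -67019*(33126 - 2477/418) = -67019*13844191/418 = -927823836629/418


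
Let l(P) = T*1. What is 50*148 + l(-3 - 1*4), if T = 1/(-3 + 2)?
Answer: 7399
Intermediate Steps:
T = -1 (T = 1/(-1) = -1)
l(P) = -1 (l(P) = -1*1 = -1)
50*148 + l(-3 - 1*4) = 50*148 - 1 = 7400 - 1 = 7399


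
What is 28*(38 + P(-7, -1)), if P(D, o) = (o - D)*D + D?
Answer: -308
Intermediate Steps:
P(D, o) = D + D*(o - D) (P(D, o) = D*(o - D) + D = D + D*(o - D))
28*(38 + P(-7, -1)) = 28*(38 - 7*(1 - 1 - 1*(-7))) = 28*(38 - 7*(1 - 1 + 7)) = 28*(38 - 7*7) = 28*(38 - 49) = 28*(-11) = -308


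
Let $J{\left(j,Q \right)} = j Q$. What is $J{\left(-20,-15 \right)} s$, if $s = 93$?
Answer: $27900$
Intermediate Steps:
$J{\left(j,Q \right)} = Q j$
$J{\left(-20,-15 \right)} s = \left(-15\right) \left(-20\right) 93 = 300 \cdot 93 = 27900$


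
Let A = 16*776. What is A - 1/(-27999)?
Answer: 347635585/27999 ≈ 12416.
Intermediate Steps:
A = 12416
A - 1/(-27999) = 12416 - 1/(-27999) = 12416 - 1*(-1/27999) = 12416 + 1/27999 = 347635585/27999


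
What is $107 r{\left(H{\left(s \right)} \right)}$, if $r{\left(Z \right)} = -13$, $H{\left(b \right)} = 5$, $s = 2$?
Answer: $-1391$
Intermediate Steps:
$107 r{\left(H{\left(s \right)} \right)} = 107 \left(-13\right) = -1391$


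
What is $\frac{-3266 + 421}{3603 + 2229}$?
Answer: $- \frac{2845}{5832} \approx -0.48783$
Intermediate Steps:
$\frac{-3266 + 421}{3603 + 2229} = - \frac{2845}{5832}$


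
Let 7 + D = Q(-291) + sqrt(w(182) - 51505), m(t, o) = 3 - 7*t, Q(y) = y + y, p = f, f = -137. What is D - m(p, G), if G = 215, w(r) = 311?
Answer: -1551 + I*sqrt(51194) ≈ -1551.0 + 226.26*I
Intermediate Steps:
p = -137
Q(y) = 2*y
D = -589 + I*sqrt(51194) (D = -7 + (2*(-291) + sqrt(311 - 51505)) = -7 + (-582 + sqrt(-51194)) = -7 + (-582 + I*sqrt(51194)) = -589 + I*sqrt(51194) ≈ -589.0 + 226.26*I)
D - m(p, G) = (-589 + I*sqrt(51194)) - (3 - 7*(-137)) = (-589 + I*sqrt(51194)) - (3 + 959) = (-589 + I*sqrt(51194)) - 1*962 = (-589 + I*sqrt(51194)) - 962 = -1551 + I*sqrt(51194)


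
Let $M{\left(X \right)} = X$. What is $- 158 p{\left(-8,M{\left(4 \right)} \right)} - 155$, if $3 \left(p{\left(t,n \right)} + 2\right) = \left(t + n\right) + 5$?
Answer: $\frac{325}{3} \approx 108.33$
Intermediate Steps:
$p{\left(t,n \right)} = - \frac{1}{3} + \frac{n}{3} + \frac{t}{3}$ ($p{\left(t,n \right)} = -2 + \frac{\left(t + n\right) + 5}{3} = -2 + \frac{\left(n + t\right) + 5}{3} = -2 + \frac{5 + n + t}{3} = -2 + \left(\frac{5}{3} + \frac{n}{3} + \frac{t}{3}\right) = - \frac{1}{3} + \frac{n}{3} + \frac{t}{3}$)
$- 158 p{\left(-8,M{\left(4 \right)} \right)} - 155 = - 158 \left(- \frac{1}{3} + \frac{1}{3} \cdot 4 + \frac{1}{3} \left(-8\right)\right) - 155 = - 158 \left(- \frac{1}{3} + \frac{4}{3} - \frac{8}{3}\right) - 155 = \left(-158\right) \left(- \frac{5}{3}\right) - 155 = \frac{790}{3} - 155 = \frac{325}{3}$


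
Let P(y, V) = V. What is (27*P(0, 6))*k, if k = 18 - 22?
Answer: -648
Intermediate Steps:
k = -4
(27*P(0, 6))*k = (27*6)*(-4) = 162*(-4) = -648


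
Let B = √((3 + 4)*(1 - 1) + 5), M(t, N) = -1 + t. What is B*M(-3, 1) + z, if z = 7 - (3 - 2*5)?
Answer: 14 - 4*√5 ≈ 5.0557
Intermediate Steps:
B = √5 (B = √(7*0 + 5) = √(0 + 5) = √5 ≈ 2.2361)
z = 14 (z = 7 - (3 - 10) = 7 - 1*(-7) = 7 + 7 = 14)
B*M(-3, 1) + z = √5*(-1 - 3) + 14 = √5*(-4) + 14 = -4*√5 + 14 = 14 - 4*√5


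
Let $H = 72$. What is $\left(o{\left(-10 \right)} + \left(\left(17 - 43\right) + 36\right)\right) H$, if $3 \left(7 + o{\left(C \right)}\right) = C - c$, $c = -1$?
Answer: $0$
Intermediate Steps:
$o{\left(C \right)} = - \frac{20}{3} + \frac{C}{3}$ ($o{\left(C \right)} = -7 + \frac{C - -1}{3} = -7 + \frac{C + 1}{3} = -7 + \frac{1 + C}{3} = -7 + \left(\frac{1}{3} + \frac{C}{3}\right) = - \frac{20}{3} + \frac{C}{3}$)
$\left(o{\left(-10 \right)} + \left(\left(17 - 43\right) + 36\right)\right) H = \left(\left(- \frac{20}{3} + \frac{1}{3} \left(-10\right)\right) + \left(\left(17 - 43\right) + 36\right)\right) 72 = \left(\left(- \frac{20}{3} - \frac{10}{3}\right) + \left(-26 + 36\right)\right) 72 = \left(-10 + 10\right) 72 = 0 \cdot 72 = 0$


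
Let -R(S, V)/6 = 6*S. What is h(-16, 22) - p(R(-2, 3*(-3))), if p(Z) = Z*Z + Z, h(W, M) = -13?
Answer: -5269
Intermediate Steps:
R(S, V) = -36*S
p(Z) = Z + Z² (p(Z) = Z² + Z = Z + Z²)
h(-16, 22) - p(R(-2, 3*(-3))) = -13 - (-36*(-2))*(1 - 36*(-2)) = -13 - 72*(1 + 72) = -13 - 72*73 = -13 - 1*5256 = -13 - 5256 = -5269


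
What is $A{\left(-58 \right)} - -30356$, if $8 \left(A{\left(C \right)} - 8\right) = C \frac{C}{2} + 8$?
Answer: $\frac{122301}{4} \approx 30575.0$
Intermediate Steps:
$A{\left(C \right)} = 9 + \frac{C^{2}}{16}$ ($A{\left(C \right)} = 8 + \frac{C \frac{C}{2} + 8}{8} = 8 + \frac{\frac{C^{2}}{2} + 8}{8} = 8 + \frac{8 + \frac{C^{2}}{2}}{8} = 8 + \left(1 + \frac{C^{2}}{16}\right) = 9 + \frac{C^{2}}{16}$)
$A{\left(-58 \right)} - -30356 = \left(9 + \frac{\left(-58\right)^{2}}{16}\right) - -30356 = \left(9 + \frac{1}{16} \cdot 3364\right) + 30356 = \left(9 + \frac{841}{4}\right) + 30356 = \frac{877}{4} + 30356 = \frac{122301}{4}$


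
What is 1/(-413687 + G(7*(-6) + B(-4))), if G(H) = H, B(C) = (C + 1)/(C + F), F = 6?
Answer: -2/827461 ≈ -2.4170e-6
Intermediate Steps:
B(C) = (1 + C)/(6 + C) (B(C) = (C + 1)/(C + 6) = (1 + C)/(6 + C))
1/(-413687 + G(7*(-6) + B(-4))) = 1/(-413687 + (7*(-6) + (1 - 4)/(6 - 4))) = 1/(-413687 + (-42 - 3/2)) = 1/(-413687 - 87/2) = 1/(-827461/2) = -2/827461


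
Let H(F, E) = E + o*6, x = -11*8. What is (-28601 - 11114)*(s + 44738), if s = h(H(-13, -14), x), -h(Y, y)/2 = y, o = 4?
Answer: -1783759510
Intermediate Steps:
x = -88
H(F, E) = 24 + E (H(F, E) = E + 4*6 = E + 24 = 24 + E)
h(Y, y) = -2*y
s = 176 (s = -2*(-88) = 176)
(-28601 - 11114)*(s + 44738) = (-28601 - 11114)*(176 + 44738) = -39715*44914 = -1783759510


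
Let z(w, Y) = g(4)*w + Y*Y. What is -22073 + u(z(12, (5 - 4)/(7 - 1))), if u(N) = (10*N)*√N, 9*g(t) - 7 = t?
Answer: -2323049/108 ≈ -21510.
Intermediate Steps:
g(t) = 7/9 + t/9
z(w, Y) = Y² + 11*w/9 (z(w, Y) = (7/9 + (⅑)*4)*w + Y*Y = (7/9 + 4/9)*w + Y² = 11*w/9 + Y² = Y² + 11*w/9)
u(N) = 10*N^(3/2)
-22073 + u(z(12, (5 - 4)/(7 - 1))) = -22073 + 10*(((5 - 4)/(7 - 1))² + (11/9)*12)^(3/2) = -22073 + 10*((1/6)² + 44/3)^(3/2) = -22073 + 10*((1*(⅙))² + 44/3)^(3/2) = -22073 + 10*((⅙)² + 44/3)^(3/2) = -22073 + 10*(1/36 + 44/3)^(3/2) = -22073 + 10*(529/36)^(3/2) = -22073 + 10*(12167/216) = -22073 + 60835/108 = -2323049/108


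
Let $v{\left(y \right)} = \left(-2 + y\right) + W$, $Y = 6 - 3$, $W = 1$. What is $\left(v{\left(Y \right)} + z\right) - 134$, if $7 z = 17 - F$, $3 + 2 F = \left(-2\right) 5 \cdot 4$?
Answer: $- \frac{253}{2} \approx -126.5$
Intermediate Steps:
$F = - \frac{43}{2}$ ($F = - \frac{3}{2} + \frac{\left(-2\right) 5 \cdot 4}{2} = - \frac{3}{2} + \frac{\left(-10\right) 4}{2} = - \frac{3}{2} + \frac{1}{2} \left(-40\right) = - \frac{3}{2} - 20 = - \frac{43}{2} \approx -21.5$)
$Y = 3$
$v{\left(y \right)} = -1 + y$ ($v{\left(y \right)} = \left(-2 + y\right) + 1 = -1 + y$)
$z = \frac{11}{2}$ ($z = \frac{17 - - \frac{43}{2}}{7} = \frac{17 + \frac{43}{2}}{7} = \frac{1}{7} \cdot \frac{77}{2} = \frac{11}{2} \approx 5.5$)
$\left(v{\left(Y \right)} + z\right) - 134 = \left(\left(-1 + 3\right) + \frac{11}{2}\right) - 134 = \left(2 + \frac{11}{2}\right) - 134 = \frac{15}{2} - 134 = - \frac{253}{2}$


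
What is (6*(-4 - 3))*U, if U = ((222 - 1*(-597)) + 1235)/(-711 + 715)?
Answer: -21567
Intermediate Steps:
U = 1027/2 (U = ((222 + 597) + 1235)/4 = (819 + 1235)*(¼) = 2054*(¼) = 1027/2 ≈ 513.50)
(6*(-4 - 3))*U = (6*(-4 - 3))*(1027/2) = (6*(-7))*(1027/2) = -42*1027/2 = -21567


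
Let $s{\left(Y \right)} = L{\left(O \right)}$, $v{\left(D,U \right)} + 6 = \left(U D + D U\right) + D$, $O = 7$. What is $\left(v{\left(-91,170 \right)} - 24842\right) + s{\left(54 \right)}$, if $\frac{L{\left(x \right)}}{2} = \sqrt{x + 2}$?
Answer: $-55873$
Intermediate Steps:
$v{\left(D,U \right)} = -6 + D + 2 D U$ ($v{\left(D,U \right)} = -6 + \left(\left(U D + D U\right) + D\right) = -6 + \left(\left(D U + D U\right) + D\right) = -6 + \left(2 D U + D\right) = -6 + \left(D + 2 D U\right) = -6 + D + 2 D U$)
$L{\left(x \right)} = 2 \sqrt{2 + x}$ ($L{\left(x \right)} = 2 \sqrt{x + 2} = 2 \sqrt{2 + x}$)
$s{\left(Y \right)} = 6$ ($s{\left(Y \right)} = 2 \sqrt{2 + 7} = 2 \sqrt{9} = 2 \cdot 3 = 6$)
$\left(v{\left(-91,170 \right)} - 24842\right) + s{\left(54 \right)} = \left(\left(-6 - 91 + 2 \left(-91\right) 170\right) - 24842\right) + 6 = \left(\left(-6 - 91 - 30940\right) - 24842\right) + 6 = \left(-31037 - 24842\right) + 6 = -55879 + 6 = -55873$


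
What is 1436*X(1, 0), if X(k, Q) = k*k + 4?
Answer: 7180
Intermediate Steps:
X(k, Q) = 4 + k² (X(k, Q) = k² + 4 = 4 + k²)
1436*X(1, 0) = 1436*(4 + 1²) = 1436*(4 + 1) = 1436*5 = 7180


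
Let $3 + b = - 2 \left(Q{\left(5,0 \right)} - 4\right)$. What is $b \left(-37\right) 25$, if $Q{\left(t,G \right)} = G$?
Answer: $-4625$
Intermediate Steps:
$b = 5$ ($b = -3 - 2 \left(0 - 4\right) = -3 - -8 = -3 + 8 = 5$)
$b \left(-37\right) 25 = 5 \left(-37\right) 25 = \left(-185\right) 25 = -4625$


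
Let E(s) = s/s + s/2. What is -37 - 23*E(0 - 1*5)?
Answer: -5/2 ≈ -2.5000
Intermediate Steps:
E(s) = 1 + s/2 (E(s) = 1 + s*(½) = 1 + s/2)
-37 - 23*E(0 - 1*5) = -37 - 23*(1 + (0 - 1*5)/2) = -37 - 23*(1 + (0 - 5)/2) = -37 - 23*(1 + (½)*(-5)) = -37 - 23*(1 - 5/2) = -37 - 23*(-3/2) = -37 + 69/2 = -5/2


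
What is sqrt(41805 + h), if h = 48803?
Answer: 4*sqrt(5663) ≈ 301.01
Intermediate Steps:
sqrt(41805 + h) = sqrt(41805 + 48803) = sqrt(90608) = 4*sqrt(5663)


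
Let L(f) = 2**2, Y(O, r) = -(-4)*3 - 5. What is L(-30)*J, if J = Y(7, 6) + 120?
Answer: 508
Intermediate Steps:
Y(O, r) = 7 (Y(O, r) = -2*(-6) - 5 = 12 - 5 = 7)
J = 127 (J = 7 + 120 = 127)
L(f) = 4
L(-30)*J = 4*127 = 508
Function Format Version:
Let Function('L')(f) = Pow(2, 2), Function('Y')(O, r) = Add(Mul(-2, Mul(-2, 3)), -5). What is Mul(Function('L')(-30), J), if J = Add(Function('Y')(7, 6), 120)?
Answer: 508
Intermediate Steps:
Function('Y')(O, r) = 7 (Function('Y')(O, r) = Add(Mul(-2, -6), -5) = Add(12, -5) = 7)
J = 127 (J = Add(7, 120) = 127)
Function('L')(f) = 4
Mul(Function('L')(-30), J) = Mul(4, 127) = 508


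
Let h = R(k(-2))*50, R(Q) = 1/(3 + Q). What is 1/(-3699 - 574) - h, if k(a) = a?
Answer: -213651/4273 ≈ -50.000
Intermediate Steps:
h = 50 (h = 50/(3 - 2) = 50/1 = 1*50 = 50)
1/(-3699 - 574) - h = 1/(-3699 - 574) - 1*50 = 1/(-4273) - 50 = -1/4273 - 50 = -213651/4273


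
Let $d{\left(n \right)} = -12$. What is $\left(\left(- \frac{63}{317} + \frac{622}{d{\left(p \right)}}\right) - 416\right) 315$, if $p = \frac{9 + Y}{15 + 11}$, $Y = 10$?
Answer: $- \frac{93470685}{634} \approx -1.4743 \cdot 10^{5}$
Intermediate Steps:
$p = \frac{19}{26}$ ($p = \frac{9 + 10}{15 + 11} = \frac{19}{26} \approx 0.73077$)
$\left(\left(- \frac{63}{317} + \frac{622}{d{\left(p \right)}}\right) - 416\right) 315 = \left(\left(- \frac{63}{317} + \frac{622}{-12}\right) - 416\right) 315 = \left(\left(\left(-63\right) \frac{1}{317} + 622 \left(- \frac{1}{12}\right)\right) - 416\right) 315 = \left(\left(- \frac{63}{317} - \frac{311}{6}\right) - 416\right) 315 = \left(- \frac{98965}{1902} - 416\right) 315 = \left(- \frac{890197}{1902}\right) 315 = - \frac{93470685}{634}$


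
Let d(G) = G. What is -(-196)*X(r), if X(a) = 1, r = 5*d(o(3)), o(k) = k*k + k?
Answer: 196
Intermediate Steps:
o(k) = k + k² (o(k) = k² + k = k + k²)
r = 60 (r = 5*(3*(1 + 3)) = 5*(3*4) = 5*12 = 60)
-(-196)*X(r) = -(-196) = -196*(-1) = 196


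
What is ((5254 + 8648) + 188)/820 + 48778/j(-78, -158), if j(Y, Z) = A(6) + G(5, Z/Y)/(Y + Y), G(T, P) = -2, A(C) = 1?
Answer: 312095399/6478 ≈ 48178.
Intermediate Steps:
j(Y, Z) = 1 - 1/Y (j(Y, Z) = 1 - 2/(Y + Y) = 1 - 2*1/(2*Y) = 1 - 1/Y)
((5254 + 8648) + 188)/820 + 48778/j(-78, -158) = ((5254 + 8648) + 188)/820 + 48778/(((-1 - 78)/(-78))) = (13902 + 188)*(1/820) + 48778/((-1/78*(-79))) = 14090*(1/820) + 48778/(79/78) = 1409/82 + 48778*(78/79) = 1409/82 + 3804684/79 = 312095399/6478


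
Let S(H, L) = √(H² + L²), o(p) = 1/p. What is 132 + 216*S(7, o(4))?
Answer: 132 + 54*√785 ≈ 1645.0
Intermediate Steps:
132 + 216*S(7, o(4)) = 132 + 216*√(7² + (1/4)²) = 132 + 216*√(49 + (¼)²) = 132 + 216*√(49 + 1/16) = 132 + 216*√(785/16) = 132 + 216*(√785/4) = 132 + 54*√785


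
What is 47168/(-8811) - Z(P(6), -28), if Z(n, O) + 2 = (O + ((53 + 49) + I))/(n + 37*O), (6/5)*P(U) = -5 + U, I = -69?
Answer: -16658716/4975011 ≈ -3.3485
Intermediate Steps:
P(U) = -25/6 + 5*U/6 (P(U) = 5*(-5 + U)/6 = -25/6 + 5*U/6)
Z(n, O) = -2 + (33 + O)/(n + 37*O) (Z(n, O) = -2 + (O + ((53 + 49) - 69))/(n + 37*O) = -2 + (O + (102 - 69))/(n + 37*O) = -2 + (O + 33)/(n + 37*O) = -2 + (33 + O)/(n + 37*O))
47168/(-8811) - Z(P(6), -28) = 47168/(-8811) - (33 - 73*(-28) - 2*(-25/6 + (⅚)*6))/((-25/6 + (⅚)*6) + 37*(-28)) = 47168*(-1/8811) - (33 + 2044 - 2*(-25/6 + 5))/((-25/6 + 5) - 1036) = -4288/801 - (33 + 2044 - 2*⅚)/(⅚ - 1036) = -4288/801 - (33 + 2044 - 5/3)/(-6211/6) = -4288/801 - (-6)*6226/(6211*3) = -4288/801 - 1*(-12452/6211) = -4288/801 + 12452/6211 = -16658716/4975011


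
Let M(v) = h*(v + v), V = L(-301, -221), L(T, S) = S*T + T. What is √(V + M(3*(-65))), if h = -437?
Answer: 5*√9466 ≈ 486.47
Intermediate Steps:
L(T, S) = T + S*T
V = 66220 (V = -301*(1 - 221) = -301*(-220) = 66220)
M(v) = -874*v (M(v) = -437*(v + v) = -874*v)
√(V + M(3*(-65))) = √(66220 - 2622*(-65)) = √(66220 - 874*(-195)) = √(66220 + 170430) = √236650 = 5*√9466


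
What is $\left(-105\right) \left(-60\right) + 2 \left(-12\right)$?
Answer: $6276$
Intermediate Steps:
$\left(-105\right) \left(-60\right) + 2 \left(-12\right) = 6300 - 24 = 6276$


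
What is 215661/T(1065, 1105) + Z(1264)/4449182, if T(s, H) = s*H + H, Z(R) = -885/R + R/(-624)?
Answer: 1819234426838437/9936604111380960 ≈ 0.18308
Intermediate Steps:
Z(R) = -885/R - R/624 (Z(R) = -885/R + R*(-1/624) = -885/R - R/624)
T(s, H) = H + H*s (T(s, H) = H*s + H = H + H*s)
215661/T(1065, 1105) + Z(1264)/4449182 = 215661/((1105*(1 + 1065))) + (-885/1264 - 1/624*1264)/4449182 = 215661/((1105*1066)) + (-885*1/1264 - 79/39)*(1/4449182) = 215661/1177930 + (-885/1264 - 79/39)*(1/4449182) = 215661*(1/1177930) - 134371/49296*1/4449182 = 215661/1177930 - 134371/219326875872 = 1819234426838437/9936604111380960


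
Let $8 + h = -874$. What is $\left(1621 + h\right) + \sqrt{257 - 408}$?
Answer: $739 + i \sqrt{151} \approx 739.0 + 12.288 i$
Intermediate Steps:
$h = -882$ ($h = -8 - 874 = -882$)
$\left(1621 + h\right) + \sqrt{257 - 408} = \left(1621 - 882\right) + \sqrt{257 - 408} = 739 + \sqrt{-151} = 739 + i \sqrt{151}$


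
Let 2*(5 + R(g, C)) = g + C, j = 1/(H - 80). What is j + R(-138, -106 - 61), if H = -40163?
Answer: -12676547/80486 ≈ -157.50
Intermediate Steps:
j = -1/40243 (j = 1/(-40163 - 80) = 1/(-40243) = -1/40243 ≈ -2.4849e-5)
R(g, C) = -5 + C/2 + g/2 (R(g, C) = -5 + (g + C)/2 = -5 + (C + g)/2 = -5 + (C/2 + g/2) = -5 + C/2 + g/2)
j + R(-138, -106 - 61) = -1/40243 + (-5 + (-106 - 61)/2 + (½)*(-138)) = -1/40243 + (-5 + (½)*(-167) - 69) = -1/40243 + (-5 - 167/2 - 69) = -1/40243 - 315/2 = -12676547/80486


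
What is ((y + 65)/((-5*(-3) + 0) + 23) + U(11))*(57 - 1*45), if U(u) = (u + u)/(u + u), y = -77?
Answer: 156/19 ≈ 8.2105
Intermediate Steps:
U(u) = 1 (U(u) = (2*u)/((2*u)) = (2*u)*(1/(2*u)) = 1)
((y + 65)/((-5*(-3) + 0) + 23) + U(11))*(57 - 1*45) = ((-77 + 65)/((-5*(-3) + 0) + 23) + 1)*(57 - 1*45) = (-12/((15 + 0) + 23) + 1)*(57 - 45) = (-12/(15 + 23) + 1)*12 = (-12/38 + 1)*12 = (-12*1/38 + 1)*12 = (-6/19 + 1)*12 = (13/19)*12 = 156/19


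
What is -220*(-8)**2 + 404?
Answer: -13676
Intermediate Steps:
-220*(-8)**2 + 404 = -220*64 + 404 = -14080 + 404 = -13676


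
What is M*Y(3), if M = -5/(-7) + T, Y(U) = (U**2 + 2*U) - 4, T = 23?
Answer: 1826/7 ≈ 260.86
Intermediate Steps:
Y(U) = -4 + U**2 + 2*U
M = 166/7 (M = -5/(-7) + 23 = -5*(-1/7) + 23 = 5/7 + 23 = 166/7 ≈ 23.714)
M*Y(3) = 166*(-4 + 3**2 + 2*3)/7 = 166*(-4 + 9 + 6)/7 = (166/7)*11 = 1826/7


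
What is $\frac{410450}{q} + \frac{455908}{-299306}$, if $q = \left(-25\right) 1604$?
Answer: $- \frac{1411320585}{120021706} \approx -11.759$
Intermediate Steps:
$q = -40100$
$\frac{410450}{q} + \frac{455908}{-299306} = \frac{410450}{-40100} + \frac{455908}{-299306} = 410450 \left(- \frac{1}{40100}\right) + 455908 \left(- \frac{1}{299306}\right) = - \frac{8209}{802} - \frac{227954}{149653} = - \frac{1411320585}{120021706}$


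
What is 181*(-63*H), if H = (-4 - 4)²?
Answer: -729792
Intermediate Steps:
H = 64 (H = (-8)² = 64)
181*(-63*H) = 181*(-63*64) = 181*(-4032) = -729792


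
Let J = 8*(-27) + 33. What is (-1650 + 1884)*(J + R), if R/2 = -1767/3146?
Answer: -5213268/121 ≈ -43085.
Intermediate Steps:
R = -1767/1573 (R = 2*(-1767/3146) = -1767/1573 ≈ -1.1233)
J = -183 (J = -216 + 33 = -183)
(-1650 + 1884)*(J + R) = (-1650 + 1884)*(-183 - 1767/1573) = 234*(-289626/1573) = -5213268/121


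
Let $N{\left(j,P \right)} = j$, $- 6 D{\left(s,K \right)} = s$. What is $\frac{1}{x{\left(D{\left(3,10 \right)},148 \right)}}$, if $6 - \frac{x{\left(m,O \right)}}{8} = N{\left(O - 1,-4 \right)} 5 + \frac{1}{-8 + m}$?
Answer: $- \frac{17}{99128} \approx -0.0001715$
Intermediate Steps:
$D{\left(s,K \right)} = - \frac{s}{6}$
$x{\left(m,O \right)} = 88 - 40 O - \frac{8}{-8 + m}$ ($x{\left(m,O \right)} = 48 - 8 \left(\left(O - 1\right) 5 + \frac{1}{-8 + m}\right) = 48 - 8 \left(\left(-1 + O\right) 5 + \frac{1}{-8 + m}\right) = 48 - 8 \left(\left(-5 + 5 O\right) + \frac{1}{-8 + m}\right) = 48 - 8 \left(-5 + \frac{1}{-8 + m} + 5 O\right) = 48 - \left(-40 + \frac{8}{-8 + m} + 40 O\right) = 88 - 40 O - \frac{8}{-8 + m}$)
$\frac{1}{x{\left(D{\left(3,10 \right)},148 \right)}} = \frac{1}{8 \frac{1}{-8 - \frac{1}{2}} \left(-89 + 11 \left(\left(- \frac{1}{6}\right) 3\right) + 40 \cdot 148 - 740 \left(\left(- \frac{1}{6}\right) 3\right)\right)} = \frac{1}{8 \frac{1}{-8 - \frac{1}{2}} \left(-89 + 11 \left(- \frac{1}{2}\right) + 5920 - 740 \left(- \frac{1}{2}\right)\right)} = \frac{1}{8 \frac{1}{- \frac{17}{2}} \left(-89 - \frac{11}{2} + 5920 + 370\right)} = \frac{1}{8 \left(- \frac{2}{17}\right) \frac{12391}{2}} = \frac{1}{- \frac{99128}{17}} = - \frac{17}{99128}$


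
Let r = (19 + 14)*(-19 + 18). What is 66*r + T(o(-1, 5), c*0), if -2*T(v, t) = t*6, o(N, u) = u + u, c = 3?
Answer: -2178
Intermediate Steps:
o(N, u) = 2*u
T(v, t) = -3*t (T(v, t) = -t*6/2 = -3*t)
r = -33 (r = 33*(-1) = -33)
66*r + T(o(-1, 5), c*0) = 66*(-33) - 9*0 = -2178 - 3*0 = -2178 + 0 = -2178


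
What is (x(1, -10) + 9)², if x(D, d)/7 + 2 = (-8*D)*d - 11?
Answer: 228484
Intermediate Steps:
x(D, d) = -91 - 56*D*d (x(D, d) = -14 + 7*((-8*D)*d - 11) = -14 + 7*(-8*D*d - 11) = -14 + 7*(-11 - 8*D*d) = -14 + (-77 - 56*D*d) = -91 - 56*D*d)
(x(1, -10) + 9)² = ((-91 - 56*1*(-10)) + 9)² = ((-91 + 560) + 9)² = (469 + 9)² = 478² = 228484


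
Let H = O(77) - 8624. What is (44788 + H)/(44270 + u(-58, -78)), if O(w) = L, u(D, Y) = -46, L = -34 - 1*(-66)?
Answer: 9049/11056 ≈ 0.81847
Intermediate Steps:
L = 32 (L = -34 + 66 = 32)
O(w) = 32
H = -8592 (H = 32 - 8624 = -8592)
(44788 + H)/(44270 + u(-58, -78)) = (44788 - 8592)/(44270 - 46) = 36196/44224 = 36196*(1/44224) = 9049/11056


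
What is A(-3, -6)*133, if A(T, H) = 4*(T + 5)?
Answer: 1064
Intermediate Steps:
A(T, H) = 20 + 4*T (A(T, H) = 4*(5 + T) = 20 + 4*T)
A(-3, -6)*133 = (20 + 4*(-3))*133 = (20 - 12)*133 = 8*133 = 1064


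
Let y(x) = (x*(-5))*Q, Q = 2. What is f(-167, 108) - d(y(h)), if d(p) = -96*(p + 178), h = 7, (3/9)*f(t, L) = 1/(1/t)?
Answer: 9867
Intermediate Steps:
f(t, L) = 3*t (f(t, L) = 3/(1/t) = 3*t)
y(x) = -10*x (y(x) = (x*(-5))*2 = -5*x*2 = -10*x)
d(p) = -17088 - 96*p (d(p) = -96*(178 + p) = -17088 - 96*p)
f(-167, 108) - d(y(h)) = 3*(-167) - (-17088 - (-960)*7) = -501 - (-17088 - 96*(-70)) = -501 - (-17088 + 6720) = -501 - 1*(-10368) = -501 + 10368 = 9867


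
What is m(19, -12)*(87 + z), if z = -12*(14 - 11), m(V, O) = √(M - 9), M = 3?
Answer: 51*I*√6 ≈ 124.92*I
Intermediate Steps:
m(V, O) = I*√6 (m(V, O) = √(3 - 9) = √(-6) = I*√6)
z = -36 (z = -12*3 = -36)
m(19, -12)*(87 + z) = (I*√6)*(87 - 36) = (I*√6)*51 = 51*I*√6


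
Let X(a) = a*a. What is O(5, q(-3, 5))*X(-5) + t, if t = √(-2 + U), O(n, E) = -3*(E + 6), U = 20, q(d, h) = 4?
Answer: -750 + 3*√2 ≈ -745.76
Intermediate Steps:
X(a) = a²
O(n, E) = -18 - 3*E (O(n, E) = -3*(6 + E) = -18 - 3*E)
t = 3*√2 (t = √(-2 + 20) = √18 = 3*√2 ≈ 4.2426)
O(5, q(-3, 5))*X(-5) + t = (-18 - 3*4)*(-5)² + 3*√2 = (-18 - 12)*25 + 3*√2 = -30*25 + 3*√2 = -750 + 3*√2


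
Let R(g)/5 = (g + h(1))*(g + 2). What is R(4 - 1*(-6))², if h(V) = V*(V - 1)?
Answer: 360000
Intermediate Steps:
h(V) = V*(-1 + V)
R(g) = 5*g*(2 + g) (R(g) = 5*((g + 1*(-1 + 1))*(g + 2)) = 5*((g + 1*0)*(2 + g)) = 5*((g + 0)*(2 + g)) = 5*(g*(2 + g)) = 5*g*(2 + g))
R(4 - 1*(-6))² = (5*(4 - 1*(-6))*(2 + (4 - 1*(-6))))² = (5*(4 + 6)*(2 + (4 + 6)))² = (5*10*(2 + 10))² = (5*10*12)² = 600² = 360000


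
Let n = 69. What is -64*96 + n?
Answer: -6075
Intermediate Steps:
-64*96 + n = -64*96 + 69 = -6144 + 69 = -6075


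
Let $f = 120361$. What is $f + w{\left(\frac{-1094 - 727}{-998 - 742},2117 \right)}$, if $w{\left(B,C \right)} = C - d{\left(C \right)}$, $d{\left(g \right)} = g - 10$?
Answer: $120371$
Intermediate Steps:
$d{\left(g \right)} = -10 + g$ ($d{\left(g \right)} = g - 10 = -10 + g$)
$w{\left(B,C \right)} = 10$ ($w{\left(B,C \right)} = C - \left(-10 + C\right) = 10$)
$f + w{\left(\frac{-1094 - 727}{-998 - 742},2117 \right)} = 120361 + 10 = 120371$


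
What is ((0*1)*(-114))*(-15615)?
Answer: 0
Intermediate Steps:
((0*1)*(-114))*(-15615) = (0*(-114))*(-15615) = 0*(-15615) = 0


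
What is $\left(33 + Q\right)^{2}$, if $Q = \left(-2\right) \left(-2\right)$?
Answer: $1369$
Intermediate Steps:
$Q = 4$
$\left(33 + Q\right)^{2} = \left(33 + 4\right)^{2} = 37^{2} = 1369$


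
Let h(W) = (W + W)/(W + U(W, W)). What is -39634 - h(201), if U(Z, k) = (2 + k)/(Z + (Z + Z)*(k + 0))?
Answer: -322672831105/8140903 ≈ -39636.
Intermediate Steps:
U(Z, k) = (2 + k)/(Z + 2*Z*k) (U(Z, k) = (2 + k)/(Z + (2*Z)*k) = (2 + k)/(Z + 2*Z*k))
h(W) = 2*W/(W + (2 + W)/(W*(1 + 2*W))) (h(W) = (W + W)/(W + (2 + W)/(W*(1 + 2*W))) = (2*W)/(W + (2 + W)/(W*(1 + 2*W))) = 2*W/(W + (2 + W)/(W*(1 + 2*W))))
-39634 - h(201) = -39634 - 201**2*(2 + 4*201)/(2 + 201 + 201**2*(1 + 2*201)) = -39634 - 40401*(2 + 804)/(2 + 201 + 40401*(1 + 402)) = -39634 - 40401*806/(2 + 201 + 40401*403) = -39634 - 40401*806/(2 + 201 + 16281603) = -39634 - 40401*806/16281806 = -39634 - 1*16281603/8140903 = -39634 - 16281603/8140903 = -322672831105/8140903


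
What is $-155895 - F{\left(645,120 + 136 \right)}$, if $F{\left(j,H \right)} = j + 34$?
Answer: $-156574$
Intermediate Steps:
$F{\left(j,H \right)} = 34 + j$
$-155895 - F{\left(645,120 + 136 \right)} = -155895 - \left(34 + 645\right) = -155895 - 679 = -156574$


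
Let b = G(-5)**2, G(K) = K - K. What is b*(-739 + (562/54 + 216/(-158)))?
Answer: 0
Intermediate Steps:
G(K) = 0
b = 0 (b = 0**2 = 0)
b*(-739 + (562/54 + 216/(-158))) = 0*(-739 + (562/54 + 216/(-158))) = 0*(-739 + (562*(1/54) + 216*(-1/158))) = 0*(-739 + (281/27 - 108/79)) = 0*(-739 + 19283/2133) = 0*(-1557004/2133) = 0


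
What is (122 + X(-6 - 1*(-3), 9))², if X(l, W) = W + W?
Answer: 19600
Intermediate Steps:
X(l, W) = 2*W
(122 + X(-6 - 1*(-3), 9))² = (122 + 2*9)² = (122 + 18)² = 140² = 19600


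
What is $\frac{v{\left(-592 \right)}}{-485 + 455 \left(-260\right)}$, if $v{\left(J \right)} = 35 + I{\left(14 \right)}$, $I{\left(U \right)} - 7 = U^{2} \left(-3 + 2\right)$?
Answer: $\frac{154}{118785} \approx 0.0012965$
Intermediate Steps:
$I{\left(U \right)} = 7 - U^{2}$ ($I{\left(U \right)} = 7 + U^{2} \left(-3 + 2\right) = 7 + U^{2} \left(-1\right) = 7 - U^{2}$)
$v{\left(J \right)} = -154$ ($v{\left(J \right)} = 35 + \left(7 - 14^{2}\right) = 35 + \left(7 - 196\right) = 35 - 189 = -154$)
$\frac{v{\left(-592 \right)}}{-485 + 455 \left(-260\right)} = - \frac{154}{-485 + 455 \left(-260\right)} = - \frac{154}{-485 - 118300} = - \frac{154}{-118785} = \left(-154\right) \left(- \frac{1}{118785}\right) = \frac{154}{118785}$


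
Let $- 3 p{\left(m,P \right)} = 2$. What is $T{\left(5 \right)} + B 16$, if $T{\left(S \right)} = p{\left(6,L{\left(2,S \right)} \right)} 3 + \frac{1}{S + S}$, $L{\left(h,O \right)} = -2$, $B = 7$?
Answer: $\frac{1101}{10} \approx 110.1$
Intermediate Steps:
$p{\left(m,P \right)} = - \frac{2}{3}$ ($p{\left(m,P \right)} = \left(- \frac{1}{3}\right) 2 = - \frac{2}{3}$)
$T{\left(S \right)} = -2 + \frac{1}{2 S}$ ($T{\left(S \right)} = \left(- \frac{2}{3}\right) 3 + \frac{1}{S + S} = -2 + \frac{1}{2 S}$)
$T{\left(5 \right)} + B 16 = \left(-2 + \frac{1}{2 \cdot 5}\right) + 7 \cdot 16 = \left(-2 + \frac{1}{2} \cdot \frac{1}{5}\right) + 112 = \left(-2 + \frac{1}{10}\right) + 112 = - \frac{19}{10} + 112 = \frac{1101}{10}$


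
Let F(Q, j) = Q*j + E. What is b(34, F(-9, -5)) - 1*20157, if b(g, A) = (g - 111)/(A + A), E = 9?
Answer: -2177033/108 ≈ -20158.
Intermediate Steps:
F(Q, j) = 9 + Q*j (F(Q, j) = Q*j + 9 = 9 + Q*j)
b(g, A) = (-111 + g)/(2*A) (b(g, A) = (-111 + g)/((2*A)) = (-111 + g)*(1/(2*A)) = (-111 + g)/(2*A))
b(34, F(-9, -5)) - 1*20157 = (-111 + 34)/(2*(9 - 9*(-5))) - 1*20157 = (½)*(-77)/(9 + 45) - 20157 = (½)*(-77)/54 - 20157 = (½)*(1/54)*(-77) - 20157 = -77/108 - 20157 = -2177033/108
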